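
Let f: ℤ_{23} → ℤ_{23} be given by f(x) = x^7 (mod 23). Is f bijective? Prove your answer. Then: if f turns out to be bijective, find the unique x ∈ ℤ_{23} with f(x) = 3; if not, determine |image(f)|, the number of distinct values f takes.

Since 23 is prime, the nonzero elements of ℤ_{23} form a cyclic group of order 22.
As gcd(7, 22) = 1, raising to the 7th power is a bijection on this group: if a^7 ≡ b^7 then (ab^{−1})^7 = 1, and the only element of order dividing gcd(7, 22) = 1 is 1, so a = b.
With f(0) = 0 this makes f injective on all of ℤ_{23}, hence bijective (finite equal-size domain and codomain). In particular f is bijective.
Since f is bijective, we find the preimage of 3. The inverse of x ↦ x^7 on (ℤ_{23})^× is x ↦ x^19, because 7·19 = 133 = 6·22 + 1 ≡ 1 (mod 22) and x^{22} = 1 for x ≠ 0 (Fermat). So f⁻¹(3) = 3^19 mod 23.
Repeated squaring mod 23: 3^1 ≡ 3, 3^2 ≡ 3² = 9, 3^4 ≡ 9² = 81 ≡ 12, 3^8 ≡ 12² = 144 ≡ 6, 3^16 ≡ 6² = 36 ≡ 13. Since 19 = 16 + 2 + 1, 3^19 ≡ 13·9·3: 13·9 = 117 ≡ 2, then 2·3 = 6. So 3^19 ≡ 6 (mod 23).
Hence f⁻¹(3) = 6.

6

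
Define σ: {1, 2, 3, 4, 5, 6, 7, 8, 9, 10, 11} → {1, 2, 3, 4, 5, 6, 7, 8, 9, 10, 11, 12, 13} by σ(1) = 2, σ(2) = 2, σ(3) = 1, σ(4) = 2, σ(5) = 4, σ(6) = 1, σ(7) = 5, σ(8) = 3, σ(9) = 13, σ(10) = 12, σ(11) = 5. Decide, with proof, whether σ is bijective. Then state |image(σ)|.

σ(1) = 2 = σ(2) with 1 ≠ 2, so σ is not injective, hence not bijective.
The image of σ is {1, 2, 3, 4, 5, 12, 13}, which has 7 elements.

7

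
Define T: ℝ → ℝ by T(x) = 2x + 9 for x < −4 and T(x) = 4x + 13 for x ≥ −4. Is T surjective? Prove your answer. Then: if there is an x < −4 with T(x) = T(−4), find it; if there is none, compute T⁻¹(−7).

Both pieces are strictly increasing (slopes 2 and 4), so each is injective on its own interval.
The left piece maps (−∞, −4) onto (−∞, 1); the right piece maps [−4, ∞) onto [−3, ∞).
The union (−∞, 1) ∪ [−3, ∞) covers ℝ, so T is surjective.
For the follow-up: the images overlap, so an x < −4 with T(x) = T(−4) exists. T(−4) = −3; solving 2x + 9 = −3 for x < −4 gives x = (−3 − 9)/2 = −6.

-6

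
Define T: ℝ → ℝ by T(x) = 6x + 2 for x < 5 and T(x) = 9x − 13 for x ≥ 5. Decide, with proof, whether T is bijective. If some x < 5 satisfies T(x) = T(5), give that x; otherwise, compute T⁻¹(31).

Both pieces are strictly increasing (slopes 6 and 9), so each is injective on its own interval.
The left piece maps (−∞, 5) onto (−∞, 32); the right piece maps [5, ∞) onto [32, ∞).
Since 32 = 32, the images partition ℝ: T is injective and surjective, hence bijective.
Because the two images are disjoint, no x < 5 has T(x) = T(5), so we compute T⁻¹(31): 31 lies in (−∞, 32), so solve 6x + 2 = 31: x = (31 − 2)/6 = 29/6.

29/6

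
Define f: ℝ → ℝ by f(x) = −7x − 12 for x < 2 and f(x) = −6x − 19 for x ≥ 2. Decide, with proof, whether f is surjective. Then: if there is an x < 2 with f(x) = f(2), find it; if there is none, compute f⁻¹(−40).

Both pieces are strictly decreasing (slopes −7 and −6), so each is injective on its own interval.
The left piece maps (−∞, 2) onto (−26, ∞); the right piece maps [2, ∞) onto (−∞, −31].
The union (−26, ∞) ∪ (−∞, −31] omits the interval between −26 and −31; in particular −26 has no preimage. So f is not surjective.
Because the two images are disjoint, no x < 2 has f(x) = f(2), so we compute f⁻¹(−40): −40 lies in (−∞, −31], so solve −6x − 19 = −40: x = (−40 + 19)/(−6) = 7/2.

7/2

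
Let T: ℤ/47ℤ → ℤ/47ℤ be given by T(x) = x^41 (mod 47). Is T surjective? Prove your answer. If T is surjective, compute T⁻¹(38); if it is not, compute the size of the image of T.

Since 47 is prime, the nonzero elements of ℤ/47ℤ form a cyclic group of order 46.
As gcd(41, 46) = 1, raising to the 41st power is a bijection on this group: if x_1^41 ≡ x_2^41 then (x_1x_2^{−1})^41 = 1, and the only element of order dividing gcd(41, 46) = 1 is 1, so x_1 = x_2.
With T(0) = 0 this makes T injective on all of ℤ/47ℤ, hence bijective (finite equal-size domain and codomain). In particular T is surjective.
Since T is surjective, we find the preimage of 38. The inverse of x ↦ x^41 on (ℤ/47ℤ)^× is x ↦ x^9, because 41·9 = 369 = 8·46 + 1 ≡ 1 (mod 46) and x^{46} = 1 for x ≠ 0 (Fermat). So T⁻¹(38) = 38^9 mod 47.
Repeated squaring mod 47: 38^1 ≡ 38, 38^2 ≡ 38² = 1444 ≡ 34, 38^4 ≡ 34² = 1156 ≡ 28, 38^8 ≡ 28² = 784 ≡ 32. Since 9 = 8 + 1, 38^9 ≡ 32·38: 32·38 = 1216 ≡ 41. So 38^9 ≡ 41 (mod 47).
Hence T⁻¹(38) = 41.

41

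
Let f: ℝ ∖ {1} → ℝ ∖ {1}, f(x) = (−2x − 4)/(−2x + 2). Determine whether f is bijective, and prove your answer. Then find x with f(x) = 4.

Suppose f(u) = f(v). Cross-multiplying: (−2u − 4)(−2v + 2) = (−2v − 4)(−2u + 2).
Expanding both sides and cancelling the symmetric terms leaves −12·(u − v) = 0. Since −12 ≠ 0, u = v. So f is injective.
For any y ≠ 1, solving y(−2x + 2) = −2x − 4 for x gives a well-defined x ≠ 1. So f is surjective.
Hence f is bijective.
Solving f(x) = 4: cross-multiplying gives −2x − 4 = 4(−2x + 2), which rearranges to 6x = 12, so x = 2.

2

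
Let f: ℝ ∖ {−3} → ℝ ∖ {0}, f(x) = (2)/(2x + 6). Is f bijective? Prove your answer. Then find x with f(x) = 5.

Suppose f(s) = f(t). Cross-multiplying: (2)(2t + 6) = (2)(2s + 6).
Expanding both sides and cancelling the symmetric terms leaves −4·(s − t) = 0. Since −4 ≠ 0, s = t. So f is injective.
For any y ≠ 0, solving y(2x + 6) = 2 for x gives a well-defined x ≠ −3. So f is surjective.
Therefore f is bijective.
Solving f(x) = 5: cross-multiplying gives 2 = 5(2x + 6), which rearranges to −10x = 28, so x = −14/5.

-14/5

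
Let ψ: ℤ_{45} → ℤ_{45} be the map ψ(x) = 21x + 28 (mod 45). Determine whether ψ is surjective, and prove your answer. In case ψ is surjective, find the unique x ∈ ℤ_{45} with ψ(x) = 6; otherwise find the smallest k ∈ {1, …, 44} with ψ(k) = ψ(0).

Recall that surjectivity means every element of the codomain has a preimage under ψ.
Since gcd(21, 45) = 3, we have 21x ≡ 0 (mod 3) for all x, so ψ(x) ≡ 1 (mod 3).
But 0 ≢ 1 (mod 3), so 0 ∈ ℤ_{45} has no preimage. Hence ψ is not surjective.
Since ψ is not surjective, we find the least positive k with ψ(k) = ψ(0): this means 21k ≡ 0 (mod 45), i.e. 45 ∣ 21k. Since gcd(21, 45) = 3, dividing through by 3 this holds exactly when 15 ∣ 7k, and as gcd(7, 15) = 1, exactly when 15 ∣ k.
The smallest positive such k is 15.

15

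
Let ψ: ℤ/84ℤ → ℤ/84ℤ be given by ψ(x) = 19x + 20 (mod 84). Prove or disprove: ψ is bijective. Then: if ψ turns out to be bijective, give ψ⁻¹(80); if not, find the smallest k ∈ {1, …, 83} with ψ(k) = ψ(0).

12

Suppose ψ(a) = ψ(b) in ℤ/84ℤ. Then 19a + 20 ≡ 19b + 20 (mod 84), therefore 19(a − b) ≡ 0 (mod 84).
Since gcd(19, 84) = 1, 19 is invertible modulo 84, thus a − b ≡ 0 (mod 84), i.e. a = b.
We now compute 19⁻¹ mod 84 explicitly. Euclid's algorithm: 84 = 4·19 + 8, 19 = 2·8 + 3, 8 = 2·3 + 2, 3 = 1·2 + 1; back-substituting gives 1 = 31·19 − 7·84, so 19⁻¹ ≡ 31 (mod 84).
Then y ↦ 31(y − 20) is a two-sided inverse to ψ, so every y ∈ ℤ/84ℤ has a preimage.
Thus ψ is bijective.
Since ψ is bijective, we find ψ⁻¹(80): we need 19x ≡ 80 − 20 ≡ 60 (mod 84). Using 19⁻¹ = 31: x ≡ 31·60 = 1860 = 22·84 + 12, so x = 12.
Check: ψ(12) = 19·12 + 20 = 248 = 2·84 + 80 ≡ 80 (mod 84).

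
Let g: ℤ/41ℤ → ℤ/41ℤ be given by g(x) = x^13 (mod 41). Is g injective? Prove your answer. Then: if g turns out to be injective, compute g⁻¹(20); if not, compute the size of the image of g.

33

Since 41 is prime, the nonzero elements of ℤ/41ℤ form a cyclic group of order 40.
As gcd(13, 40) = 1, raising to the 13th power is a bijection on this group: if s^13 ≡ t^13 then (st^{−1})^13 = 1, and the only element of order dividing gcd(13, 40) = 1 is 1, so s = t.
With g(0) = 0 this makes g injective on all of ℤ/41ℤ, hence bijective (finite equal-size domain and codomain). In particular g is injective.
Since g is injective, we find the preimage of 20. The inverse of x ↦ x^13 on (ℤ/41ℤ)^× is x ↦ x^37, because 13·37 = 481 = 12·40 + 1 ≡ 1 (mod 40) and x^{40} = 1 for x ≠ 0 (Fermat). So g⁻¹(20) = 20^37 mod 41.
Repeated squaring mod 41: 20^1 ≡ 20, 20^2 ≡ 20² = 400 ≡ 31, 20^4 ≡ 31² = 961 ≡ 18, 20^8 ≡ 18² = 324 ≡ 37, 20^16 ≡ 37² = 1369 ≡ 16, 20^32 ≡ 16² = 256 ≡ 10. Since 37 = 32 + 4 + 1, 20^37 ≡ 10·18·20: 10·18 = 180 ≡ 16, then 16·20 = 320 ≡ 33. So 20^37 ≡ 33 (mod 41).
Hence g⁻¹(20) = 33.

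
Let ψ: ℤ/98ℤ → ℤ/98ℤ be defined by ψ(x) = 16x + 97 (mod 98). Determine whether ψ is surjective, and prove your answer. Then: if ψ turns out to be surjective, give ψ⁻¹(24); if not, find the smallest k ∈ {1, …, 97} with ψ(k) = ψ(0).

Recall that ψ is surjective if every y in the codomain equals ψ(x) for some x in the domain.
Since gcd(16, 98) = 2, we have 16x ≡ 0 (mod 2) for all x, so ψ(x) ≡ 1 (mod 2).
But 0 ≢ 1 (mod 2), so 0 ∈ ℤ/98ℤ has no preimage. Hence ψ is not surjective.
Since ψ is not surjective, we find the least positive k with ψ(k) = ψ(0): this means 16k ≡ 0 (mod 98), i.e. 98 ∣ 16k. Since gcd(16, 98) = 2, dividing through by 2 this holds exactly when 49 ∣ 8k, and as gcd(8, 49) = 1, exactly when 49 ∣ k.
The smallest positive such k is 49.

49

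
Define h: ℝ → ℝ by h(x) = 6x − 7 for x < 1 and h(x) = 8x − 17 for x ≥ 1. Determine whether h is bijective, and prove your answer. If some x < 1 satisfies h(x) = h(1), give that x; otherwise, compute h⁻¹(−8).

Both pieces are strictly increasing (slopes 6 and 8), so each is injective on its own interval.
The left piece maps (−∞, 1) onto (−∞, −1); the right piece maps [1, ∞) onto [−9, ∞).
These images overlap. In particular h(1) = −9 (right piece), and solving 6x − 7 = −9 on the left piece gives x = −1/3 < 1.
So h(−1/3) = h(1) with −1/3 ≠ 1, and h is not injective, hence not bijective. This x = −1/3 is the requested value below 1.

-1/3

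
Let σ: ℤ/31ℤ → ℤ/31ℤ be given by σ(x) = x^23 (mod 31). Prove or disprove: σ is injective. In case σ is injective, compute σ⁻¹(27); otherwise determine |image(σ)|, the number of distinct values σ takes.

15

Since 31 is prime, the nonzero elements of ℤ/31ℤ form a cyclic group of order 30.
As gcd(23, 30) = 1, raising to the 23rd power is a bijection on this group: if u^23 ≡ v^23 then (uv^{−1})^23 = 1, and the only element of order dividing gcd(23, 30) = 1 is 1, so u = v.
With σ(0) = 0 this makes σ injective on all of ℤ/31ℤ, hence bijective (finite equal-size domain and codomain). In particular σ is injective.
Since σ is injective, we find the preimage of 27. The inverse of x ↦ x^23 on (ℤ/31ℤ)^× is x ↦ x^17, because 23·17 = 391 = 13·30 + 1 ≡ 1 (mod 30) and x^{30} = 1 for x ≠ 0 (Fermat). So σ⁻¹(27) = 27^17 mod 31.
Repeated squaring mod 31: 27^1 ≡ 27, 27^2 ≡ 27² = 729 ≡ 16, 27^4 ≡ 16² = 256 ≡ 8, 27^8 ≡ 8² = 64 ≡ 2, 27^16 ≡ 2² = 4. Since 17 = 16 + 1, 27^17 ≡ 4·27: 4·27 = 108 ≡ 15. So 27^17 ≡ 15 (mod 31).
Hence σ⁻¹(27) = 15.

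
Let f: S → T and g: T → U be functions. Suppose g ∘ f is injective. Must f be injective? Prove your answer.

injective

Suppose f(u) = f(v). Applying g: (g ∘ f)(u) = (g ∘ f)(v). Since g ∘ f is injective, u = v. So f is injective.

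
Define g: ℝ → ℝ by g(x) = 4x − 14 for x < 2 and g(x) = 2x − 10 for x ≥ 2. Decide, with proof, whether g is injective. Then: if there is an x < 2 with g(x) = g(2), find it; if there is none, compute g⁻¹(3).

Both pieces are strictly increasing (slopes 4 and 2), so each is injective on its own interval.
The left piece maps (−∞, 2) onto (−∞, −6); the right piece maps [2, ∞) onto [−6, ∞).
These images are disjoint, so no value is attained by both pieces. Thus g is injective.
Because the two images are disjoint, no x < 2 has g(x) = g(2), so we compute g⁻¹(3): 3 lies in [−6, ∞), so solve 2x − 10 = 3: x = (3 + 10)/2 = 13/2.

13/2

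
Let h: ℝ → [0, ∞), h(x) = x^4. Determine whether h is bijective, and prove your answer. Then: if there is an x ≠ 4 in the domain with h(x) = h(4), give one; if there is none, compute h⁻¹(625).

-4

h(4) = 256 = (−4)^4 = h(−4) (since 4 is even), with 4 ≠ −4. So h is not injective, hence not bijective.
For the follow-up, such an x exists: taking x = −4 ∈ ℝ gives h(−4) = 256 = h(4) with −4 ≠ 4.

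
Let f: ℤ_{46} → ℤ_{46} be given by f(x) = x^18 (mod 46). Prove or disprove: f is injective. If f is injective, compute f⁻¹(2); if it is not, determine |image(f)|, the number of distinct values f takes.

24

f(22): Repeated squaring mod 46: 22^1 ≡ 22, 22^2 ≡ 22² = 484 ≡ 24, 22^4 ≡ 24² = 576 ≡ 24, 22^8 ≡ 24² = 576 ≡ 24, 22^16 ≡ 24² = 576 ≡ 24. Since 18 = 16 + 2, 22^18 ≡ 24·24: 24·24 = 576 ≡ 24. So 22^18 ≡ 24 (mod 46).
f(24): Repeated squaring mod 46: 24^1 ≡ 24, 24^2 ≡ 24² = 576 ≡ 24, 24^4 ≡ 24² = 576 ≡ 24, 24^8 ≡ 24² = 576 ≡ 24, 24^16 ≡ 24² = 576 ≡ 24. Since 18 = 16 + 2, 24^18 ≡ 24·24: 24·24 = 576 ≡ 24. So 24^18 ≡ 24 (mod 46).
So f(22) = f(24) = 24 while 22 ≠ 24, hence f is not injective.
Since f is not injective, we determine |image(f)|. Computing x^18 mod 46 for each x (by repeated squaring, reducing mod 46 at every step), the values f(0), f(1), …, f(45) are: 0, 1, 36, 25, 8, 29, 26, 41, 12, 27, 32, 39, 16, 9, 4, 35, 18, 3, 6, 31, 2, 13, 24, 23, 24, 13, 2, 31, 6, 3, 18, 35, 4, 9, 16, 39, 32, 27, 12, 41, 26, 29, 8, 25, 36, 1.
The distinct values are {0, 1, 2, 3, 4, 6, 8, 9, 12, 13, 16, 18, 23, 24, 25, 26, 27, 29, 31, 32, 35, 36, 39, 41}; there are 24 of them.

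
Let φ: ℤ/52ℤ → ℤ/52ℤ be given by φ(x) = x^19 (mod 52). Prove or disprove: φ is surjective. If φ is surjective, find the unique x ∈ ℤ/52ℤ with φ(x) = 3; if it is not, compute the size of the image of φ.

39

φ(0) = 0^19 = 0.
φ(26): Repeated squaring mod 52: 26^1 ≡ 26, 26^2 ≡ 26² = 676 ≡ 0, 26^4 ≡ 0² = 0, 26^8 ≡ 0² = 0, 26^16 ≡ 0² = 0. Since 19 = 16 + 2 + 1, 26^19 ≡ 0·0·26: 0·0 = 0, then 0·26 = 0. So 26^19 ≡ 0 (mod 52).
So φ(0) = φ(26) = 0 while 0 ≠ 26, thus φ is not injective.
A non-injective map from the 52-element set ℤ/52ℤ to itself takes at most 51 distinct values, so it cannot be surjective. So φ is not surjective.
Since φ is not surjective, we determine |image(φ)|. Computing x^19 mod 52 for each x (by repeated squaring, reducing mod 52 at every step), the values φ(0), φ(1), …, φ(51) are: 0, 1, 24, 3, 4, 21, 20, 19, 44, 9, 36, 15, 12, 13, 40, 11, 16, 17, 8, 7, 32, 5, 48, 23, 28, 25, 0, 27, 24, 29, 4, 47, 20, 45, 44, 35, 36, 41, 12, 39, 40, 37, 16, 43, 8, 33, 32, 31, 48, 49, 28, 51.
The distinct values are {0, 1, 3, 4, 5, 7, 8, 9, 11, 12, 13, 15, 16, 17, 19, 20, 21, 23, 24, 25, 27, 28, 29, 31, 32, 33, 35, 36, 37, 39, 40, 41, 43, 44, 45, 47, 48, 49, 51}; there are 39 of them.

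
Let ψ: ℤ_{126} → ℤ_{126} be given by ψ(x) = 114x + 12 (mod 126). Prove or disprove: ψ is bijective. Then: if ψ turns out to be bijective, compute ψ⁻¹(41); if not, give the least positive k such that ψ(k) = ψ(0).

21

We have gcd(114, 126) = 6 > 1. Taking a = 0 and b = 21: ψ(0) = 12 and ψ(21) = 114·21 + 12 = 2406 ≡ 12 (mod 126).
So ψ(0) = ψ(21) while 0 ≠ 21, thus ψ is not injective, hence not bijective.
Since ψ is not bijective, we find the least positive k with ψ(k) = ψ(0): this means 114k ≡ 0 (mod 126), i.e. 126 ∣ 114k. Since gcd(114, 126) = 6, dividing through by 6 this holds exactly when 21 ∣ 19k, and as gcd(19, 21) = 1, exactly when 21 ∣ k.
The smallest positive such k is 21.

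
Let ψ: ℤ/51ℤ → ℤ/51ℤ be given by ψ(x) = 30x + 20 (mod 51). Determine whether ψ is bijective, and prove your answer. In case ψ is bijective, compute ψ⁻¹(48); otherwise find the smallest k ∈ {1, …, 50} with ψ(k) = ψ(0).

We have gcd(30, 51) = 3 > 1. Taking x_1 = 0 and x_2 = 17: ψ(0) = 20 and ψ(17) = 30·17 + 20 = 530 ≡ 20 (mod 51).
So ψ(0) = ψ(17) while 0 ≠ 17, therefore ψ is not injective, hence not bijective.
Since ψ is not bijective, we find the least positive k with ψ(k) = ψ(0): this means 30k ≡ 0 (mod 51), i.e. 51 ∣ 30k. Since gcd(30, 51) = 3, dividing through by 3 this holds exactly when 17 ∣ 10k, and as gcd(10, 17) = 1, exactly when 17 ∣ k.
The smallest positive such k is 17.

17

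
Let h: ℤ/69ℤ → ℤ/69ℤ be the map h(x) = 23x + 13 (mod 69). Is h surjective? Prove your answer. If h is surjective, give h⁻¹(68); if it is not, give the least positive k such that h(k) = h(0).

3

Since gcd(23, 69) = 23, we have 23x ≡ 0 (mod 23) for all x, so h(x) ≡ 13 (mod 23).
But 0 ≢ 13 (mod 23), so 0 ∈ ℤ/69ℤ has no preimage. So h is not surjective.
Since h is not surjective, we find the least positive k with h(k) = h(0): this means 23k ≡ 0 (mod 69), i.e. 69 ∣ 23k. Since gcd(23, 69) = 23, dividing through by 23 this holds exactly when 3 ∣ k.
The smallest positive such k is 3.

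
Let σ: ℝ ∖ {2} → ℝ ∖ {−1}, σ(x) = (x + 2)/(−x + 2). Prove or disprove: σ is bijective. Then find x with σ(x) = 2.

2/3

Suppose σ(x_1) = σ(x_2). Cross-multiplying: (x_1 + 2)(−x_2 + 2) = (x_2 + 2)(−x_1 + 2).
Expanding both sides and cancelling the symmetric terms leaves 4·(x_1 − x_2) = 0. Since 4 ≠ 0, x_1 = x_2. Therefore σ is injective.
For any y ≠ −1, solving y(−x + 2) = x + 2 for x gives a well-defined x ≠ 2. So σ is surjective.
Thus σ is bijective.
Solving σ(x) = 2: cross-multiplying gives x + 2 = 2(−x + 2), which rearranges to 3x = 2, so x = 2/3.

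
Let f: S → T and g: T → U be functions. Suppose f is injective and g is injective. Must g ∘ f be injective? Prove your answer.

injective

Suppose (g ∘ f)(x_1) = (g ∘ f)(x_2), i.e. g(f(x_1)) = g(f(x_2)).
Since g is injective, f(x_1) = f(x_2). Since f is injective, x_1 = x_2. Therefore g ∘ f is injective.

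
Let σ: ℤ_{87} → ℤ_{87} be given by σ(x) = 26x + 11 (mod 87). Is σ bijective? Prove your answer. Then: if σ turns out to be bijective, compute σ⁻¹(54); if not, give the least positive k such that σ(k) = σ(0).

5

By definition, σ is injective if σ(a) = σ(b) implies a = b.
Suppose σ(a) = σ(b) in ℤ_{87}. Then 26a + 11 ≡ 26b + 11 (mod 87), so 26(a − b) ≡ 0 (mod 87).
Since gcd(26, 87) = 1, 26 is invertible modulo 87, thus a − b ≡ 0 (mod 87), i.e. a = b.
We now compute 26⁻¹ mod 87 explicitly. Euclid's algorithm: 87 = 3·26 + 9, 26 = 2·9 + 8, 9 = 1·8 + 1; back-substituting gives 1 = 77·26 − 23·87, so 26⁻¹ ≡ 77 (mod 87).
For any y ∈ ℤ_{87}, x = 77(y − 11) mod 87 satisfies σ(x) = 26·77(y − 11) + 11 ≡ y (since 26·77 ≡ 1 mod 87). So every y has a preimage.
Hence σ is bijective.
Since σ is bijective, we find σ⁻¹(54): we need 26x ≡ 54 − 11 ≡ 43 (mod 87). Using 26⁻¹ = 77: x ≡ 77·43 = 3311 = 38·87 + 5, so x = 5.
Check: σ(5) = 26·5 + 11 = 141 = 1·87 + 54 ≡ 54 (mod 87).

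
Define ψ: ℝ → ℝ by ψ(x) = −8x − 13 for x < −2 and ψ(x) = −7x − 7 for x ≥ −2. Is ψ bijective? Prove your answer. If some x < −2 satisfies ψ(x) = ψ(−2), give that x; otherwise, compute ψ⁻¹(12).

Both pieces are strictly decreasing (slopes −8 and −7), so each is injective on its own interval.
The left piece maps (−∞, −2) onto (3, ∞); the right piece maps [−2, ∞) onto (−∞, 7].
These images overlap. In particular ψ(−2) = 7 (right piece), and solving −8x − 13 = 7 on the left piece gives x = −5/2 < −2.
So ψ(−5/2) = ψ(−2) with −5/2 ≠ −2, and ψ is not injective, hence not bijective. This x = −5/2 is the requested value below −2.

-5/2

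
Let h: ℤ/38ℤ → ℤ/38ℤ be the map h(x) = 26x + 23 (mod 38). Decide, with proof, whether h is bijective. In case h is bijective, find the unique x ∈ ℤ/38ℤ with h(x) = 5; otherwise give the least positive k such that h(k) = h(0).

We have gcd(26, 38) = 2 > 1. Taking s = 0 and t = 19: h(0) = 23 and h(19) = 26·19 + 23 = 517 ≡ 23 (mod 38).
So h(0) = h(19) while 0 ≠ 19, thus h is not injective, hence not bijective.
Since h is not bijective, we find the least positive k with h(k) = h(0): this means 26k ≡ 0 (mod 38), i.e. 38 ∣ 26k. Since gcd(26, 38) = 2, dividing through by 2 this holds exactly when 19 ∣ 13k, and as gcd(13, 19) = 1, exactly when 19 ∣ k.
The smallest positive such k is 19.

19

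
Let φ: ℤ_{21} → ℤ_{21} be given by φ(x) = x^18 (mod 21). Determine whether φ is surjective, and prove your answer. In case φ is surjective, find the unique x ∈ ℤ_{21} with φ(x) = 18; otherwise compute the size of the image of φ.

φ(1) = 1^18 = 1.
φ(2): Repeated squaring mod 21: 2^1 ≡ 2, 2^2 ≡ 2² = 4, 2^4 ≡ 4² = 16, 2^8 ≡ 16² = 256 ≡ 4, 2^16 ≡ 4² = 16. Since 18 = 16 + 2, 2^18 ≡ 16·4: 16·4 = 64 ≡ 1. So 2^18 ≡ 1 (mod 21).
So φ(1) = φ(2) = 1 while 1 ≠ 2, hence φ is not injective.
A non-injective map from the 21-element set ℤ_{21} to itself takes at most 20 distinct values, so it cannot be surjective. So φ is not surjective.
Since φ is not surjective, we determine |image(φ)|. Computing x^18 mod 21 for each x (by repeated squaring, reducing mod 21 at every step), the values φ(0), φ(1), …, φ(20) are: 0, 1, 1, 15, 1, 1, 15, 7, 1, 15, 1, 1, 15, 1, 7, 15, 1, 1, 15, 1, 1.
The distinct values are {0, 1, 7, 15}; there are 4 of them.

4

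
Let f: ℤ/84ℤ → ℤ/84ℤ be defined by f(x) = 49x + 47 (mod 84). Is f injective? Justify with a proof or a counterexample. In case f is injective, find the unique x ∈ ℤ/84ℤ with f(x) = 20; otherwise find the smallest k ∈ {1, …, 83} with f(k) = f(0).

Recall that f is injective if f(x_1) = f(x_2) implies x_1 = x_2.
We have gcd(49, 84) = 7 > 1. Taking x_1 = 0 and x_2 = 12: f(0) = 47 and f(12) = 49·12 + 47 = 635 ≡ 47 (mod 84).
So f(0) = f(12) while 0 ≠ 12, hence f is not injective.
Since f is not injective, we find the least positive k with f(k) = f(0): this means 49k ≡ 0 (mod 84), i.e. 84 ∣ 49k. Since gcd(49, 84) = 7, dividing through by 7 this holds exactly when 12 ∣ 7k, and as gcd(7, 12) = 1, exactly when 12 ∣ k.
The smallest positive such k is 12.

12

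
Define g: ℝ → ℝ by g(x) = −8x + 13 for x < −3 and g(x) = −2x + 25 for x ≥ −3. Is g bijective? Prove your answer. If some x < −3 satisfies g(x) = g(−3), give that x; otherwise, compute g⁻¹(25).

0

Both pieces are strictly decreasing (slopes −8 and −2), so each is injective on its own interval.
The left piece maps (−∞, −3) onto (37, ∞); the right piece maps [−3, ∞) onto (−∞, 31].
The images leave a gap (37 has no preimage), so g is not surjective, hence not bijective.
Because the two images are disjoint, no x < −3 has g(x) = g(−3), so we compute g⁻¹(25): 25 lies in (−∞, 31], so solve −2x + 25 = 25: x = (25 − 25)/(−2) = 0.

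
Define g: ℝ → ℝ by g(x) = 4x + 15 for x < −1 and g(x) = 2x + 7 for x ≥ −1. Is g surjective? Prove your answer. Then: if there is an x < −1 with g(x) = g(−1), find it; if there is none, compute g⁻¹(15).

-5/2

Both pieces are strictly increasing (slopes 4 and 2), so each is injective on its own interval.
The left piece maps (−∞, −1) onto (−∞, 11); the right piece maps [−1, ∞) onto [5, ∞).
The union (−∞, 11) ∪ [5, ∞) covers ℝ, so g is surjective.
For the follow-up: the images overlap, so an x < −1 with g(x) = g(−1) exists. g(−1) = 5; solving 4x + 15 = 5 for x < −1 gives x = (5 − 15)/4 = −5/2.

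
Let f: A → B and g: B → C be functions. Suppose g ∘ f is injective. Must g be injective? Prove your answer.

No. Take A = {0}, B = {0, 1}, C = {0, 1}, f(a) = a for each a ∈ A, and g(b) = 0 if b ∈ {0, 1} else g(b) = b.
Then g ∘ f = f is injective (A ⊂ B and f is the inclusion), but g(0) = g(1) = 0 with 0 ≠ 1, so g is not injective.

not injective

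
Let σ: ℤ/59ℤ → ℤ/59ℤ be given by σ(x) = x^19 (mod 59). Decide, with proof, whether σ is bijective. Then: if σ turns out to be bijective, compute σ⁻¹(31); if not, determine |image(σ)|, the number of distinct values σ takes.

Since 59 is prime, the nonzero elements of ℤ/59ℤ form a cyclic group of order 58.
As gcd(19, 58) = 1, raising to the 19th power is a bijection on this group: if x_1^19 ≡ x_2^19 then (x_1x_2^{−1})^19 = 1, and the only element of order dividing gcd(19, 58) = 1 is 1, so x_1 = x_2.
With σ(0) = 0 this makes σ injective on all of ℤ/59ℤ, hence bijective (finite equal-size domain and codomain). In particular σ is bijective.
Since σ is bijective, we find the preimage of 31. The inverse of x ↦ x^19 on (ℤ/59ℤ)^× is x ↦ x^55, because 19·55 = 1045 = 18·58 + 1 ≡ 1 (mod 58) and x^{58} = 1 for x ≠ 0 (Fermat). So σ⁻¹(31) = 31^55 mod 59.
Repeated squaring mod 59: 31^1 ≡ 31, 31^2 ≡ 31² = 961 ≡ 17, 31^4 ≡ 17² = 289 ≡ 53, 31^8 ≡ 53² = 2809 ≡ 36, 31^16 ≡ 36² = 1296 ≡ 57, 31^32 ≡ 57² = 3249 ≡ 4. Since 55 = 32 + 16 + 4 + 2 + 1, 31^55 ≡ 4·57·53·17·31: 4·57 = 228 ≡ 51, then 51·53 = 2703 ≡ 48, then 48·17 = 816 ≡ 49, then 49·31 = 1519 ≡ 44. So 31^55 ≡ 44 (mod 59).
Hence σ⁻¹(31) = 44.

44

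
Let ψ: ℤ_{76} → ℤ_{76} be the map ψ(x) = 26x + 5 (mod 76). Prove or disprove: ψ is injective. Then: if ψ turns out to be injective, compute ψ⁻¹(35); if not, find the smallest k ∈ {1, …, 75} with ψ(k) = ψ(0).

By definition, injectivity means: for all x_1, x_2 in the domain, ψ(x_1) = ψ(x_2) implies x_1 = x_2.
We have gcd(26, 76) = 2 > 1. Taking x_1 = 0 and x_2 = 38: ψ(0) = 5 and ψ(38) = 26·38 + 5 = 993 ≡ 5 (mod 76).
So ψ(0) = ψ(38) while 0 ≠ 38, thus ψ is not injective.
Since ψ is not injective, we find the least positive k with ψ(k) = ψ(0): this means 26k ≡ 0 (mod 76), i.e. 76 ∣ 26k. Since gcd(26, 76) = 2, dividing through by 2 this holds exactly when 38 ∣ 13k, and as gcd(13, 38) = 1, exactly when 38 ∣ k.
The smallest positive such k is 38.

38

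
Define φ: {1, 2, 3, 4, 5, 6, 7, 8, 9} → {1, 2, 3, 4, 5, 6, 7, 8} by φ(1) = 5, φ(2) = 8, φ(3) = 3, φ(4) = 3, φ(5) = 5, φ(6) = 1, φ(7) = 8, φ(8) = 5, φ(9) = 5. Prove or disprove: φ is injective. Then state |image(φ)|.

φ(3) = 3 = φ(4) with 3 ≠ 4, so φ is not injective.
The image of φ is {1, 3, 5, 8}, which has 4 elements.

4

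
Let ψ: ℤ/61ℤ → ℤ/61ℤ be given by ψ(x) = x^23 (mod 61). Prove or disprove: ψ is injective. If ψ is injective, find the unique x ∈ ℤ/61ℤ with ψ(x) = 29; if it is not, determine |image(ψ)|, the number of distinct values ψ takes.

40

Since 61 is prime, the nonzero elements of ℤ/61ℤ form a cyclic group of order 60.
As gcd(23, 60) = 1, raising to the 23rd power is a bijection on this group: if s^23 ≡ t^23 then (st^{−1})^23 = 1, and the only element of order dividing gcd(23, 60) = 1 is 1, so s = t.
With ψ(0) = 0 this makes ψ injective on all of ℤ/61ℤ, hence bijective (finite equal-size domain and codomain). In particular ψ is injective.
Since ψ is injective, we find the preimage of 29. The inverse of x ↦ x^23 on (ℤ/61ℤ)^× is x ↦ x^47, because 23·47 = 1081 = 18·60 + 1 ≡ 1 (mod 60) and x^{60} = 1 for x ≠ 0 (Fermat). So ψ⁻¹(29) = 29^47 mod 61.
Repeated squaring mod 61: 29^1 ≡ 29, 29^2 ≡ 29² = 841 ≡ 48, 29^4 ≡ 48² = 2304 ≡ 47, 29^8 ≡ 47² = 2209 ≡ 13, 29^16 ≡ 13² = 169 ≡ 47, 29^32 ≡ 47² = 2209 ≡ 13. Since 47 = 32 + 8 + 4 + 2 + 1, 29^47 ≡ 13·13·47·48·29: 13·13 = 169 ≡ 47, then 47·47 = 2209 ≡ 13, then 13·48 = 624 ≡ 14, then 14·29 = 406 ≡ 40. So 29^47 ≡ 40 (mod 61).
Hence ψ⁻¹(29) = 40.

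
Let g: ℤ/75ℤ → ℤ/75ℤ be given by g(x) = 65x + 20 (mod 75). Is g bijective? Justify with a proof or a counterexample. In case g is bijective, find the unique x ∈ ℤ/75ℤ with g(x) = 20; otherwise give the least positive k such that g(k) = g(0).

By definition, g is injective when g(s) = g(t) forces s = t.
We have gcd(65, 75) = 5 > 1. Taking s = 0 and t = 15: g(0) = 20 and g(15) = 65·15 + 20 = 995 ≡ 20 (mod 75).
So g(0) = g(15) while 0 ≠ 15, so g is not injective, hence not bijective.
Since g is not bijective, we find the least positive k with g(k) = g(0): this means 65k ≡ 0 (mod 75), i.e. 75 ∣ 65k. Since gcd(65, 75) = 5, dividing through by 5 this holds exactly when 15 ∣ 13k, and as gcd(13, 15) = 1, exactly when 15 ∣ k.
The smallest positive such k is 15.

15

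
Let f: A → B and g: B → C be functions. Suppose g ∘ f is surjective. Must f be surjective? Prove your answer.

not surjective

No. Take A = {1, 2, 3}, B = {1, 2, 3, 4, 5, 6}, C = {1}, f(a) = 1 for every a ∈ A, and g(b) = 1 for every b ∈ B.
Then g ∘ f is surjective onto {1}, but 6 ∈ B has no preimage under f, so f is not surjective.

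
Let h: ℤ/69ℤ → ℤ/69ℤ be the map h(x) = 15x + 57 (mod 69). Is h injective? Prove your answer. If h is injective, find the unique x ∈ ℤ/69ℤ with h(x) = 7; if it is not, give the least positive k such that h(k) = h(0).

We have gcd(15, 69) = 3 > 1. Taking s = 0 and t = 23: h(0) = 57 and h(23) = 15·23 + 57 = 402 ≡ 57 (mod 69).
So h(0) = h(23) while 0 ≠ 23, so h is not injective.
Since h is not injective, we find the least positive k with h(k) = h(0): this means 15k ≡ 0 (mod 69), i.e. 69 ∣ 15k. Since gcd(15, 69) = 3, dividing through by 3 this holds exactly when 23 ∣ 5k, and as gcd(5, 23) = 1, exactly when 23 ∣ k.
The smallest positive such k is 23.

23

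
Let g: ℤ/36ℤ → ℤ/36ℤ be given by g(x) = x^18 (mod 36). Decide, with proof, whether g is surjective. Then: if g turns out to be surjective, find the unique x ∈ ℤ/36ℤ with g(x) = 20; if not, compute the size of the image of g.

g(2): Repeated squaring mod 36: 2^1 ≡ 2, 2^2 ≡ 2² = 4, 2^4 ≡ 4² = 16, 2^8 ≡ 16² = 256 ≡ 4, 2^16 ≡ 4² = 16. Since 18 = 16 + 2, 2^18 ≡ 16·4: 16·4 = 64 ≡ 28. So 2^18 ≡ 28 (mod 36).
g(4): Repeated squaring mod 36: 4^1 ≡ 4, 4^2 ≡ 4² = 16, 4^4 ≡ 16² = 256 ≡ 4, 4^8 ≡ 4² = 16, 4^16 ≡ 16² = 256 ≡ 4. Since 18 = 16 + 2, 4^18 ≡ 4·16: 4·16 = 64 ≡ 28. So 4^18 ≡ 28 (mod 36).
So g(2) = g(4) = 28 while 2 ≠ 4, so g is not injective.
A non-injective map from the 36-element set ℤ/36ℤ to itself takes at most 35 distinct values, so it cannot be surjective. Hence g is not surjective.
Since g is not surjective, we determine |image(g)|. Computing x^18 mod 36 for each x (by repeated squaring, reducing mod 36 at every step), the values g(0), g(1), …, g(35) are: 0, 1, 28, 9, 28, 1, 0, 1, 28, 9, 28, 1, 0, 1, 28, 9, 28, 1, 0, 1, 28, 9, 28, 1, 0, 1, 28, 9, 28, 1, 0, 1, 28, 9, 28, 1.
The distinct values are {0, 1, 9, 28}; there are 4 of them.

4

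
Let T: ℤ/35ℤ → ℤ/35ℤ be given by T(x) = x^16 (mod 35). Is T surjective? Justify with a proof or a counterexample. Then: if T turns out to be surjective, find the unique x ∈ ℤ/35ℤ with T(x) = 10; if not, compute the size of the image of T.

8

T(3): Repeated squaring mod 35: 3^1 ≡ 3, 3^2 ≡ 3² = 9, 3^4 ≡ 9² = 81 ≡ 11, 3^8 ≡ 11² = 121 ≡ 16, 3^16 ≡ 16² = 256 ≡ 11. So 3^16 ≡ 11 (mod 35).
T(4): Repeated squaring mod 35: 4^1 ≡ 4, 4^2 ≡ 4² = 16, 4^4 ≡ 16² = 256 ≡ 11, 4^8 ≡ 11² = 121 ≡ 16, 4^16 ≡ 16² = 256 ≡ 11. So 4^16 ≡ 11 (mod 35).
So T(3) = T(4) = 11 while 3 ≠ 4, so T is not injective.
A non-injective map from the 35-element set ℤ/35ℤ to itself takes at most 34 distinct values, so it cannot be surjective. Therefore T is not surjective.
Since T is not surjective, we determine |image(T)|. Computing x^16 mod 35 for each x (by repeated squaring, reducing mod 35 at every step), the values T(0), T(1), …, T(34) are: 0, 1, 16, 11, 11, 30, 1, 21, 1, 16, 25, 11, 16, 1, 21, 15, 16, 11, 11, 16, 15, 21, 1, 16, 11, 25, 16, 1, 21, 1, 30, 11, 11, 16, 1.
The distinct values are {0, 1, 11, 15, 16, 21, 25, 30}; there are 8 of them.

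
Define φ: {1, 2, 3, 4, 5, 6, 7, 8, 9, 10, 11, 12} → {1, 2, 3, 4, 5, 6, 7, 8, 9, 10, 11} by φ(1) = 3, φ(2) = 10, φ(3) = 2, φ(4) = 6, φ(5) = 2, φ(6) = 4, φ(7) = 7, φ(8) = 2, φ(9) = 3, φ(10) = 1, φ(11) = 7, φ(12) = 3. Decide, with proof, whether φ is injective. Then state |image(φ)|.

φ(3) = 2 = φ(5) with 3 ≠ 5, so φ is not injective.
The image of φ is {1, 2, 3, 4, 6, 7, 10}, which has 7 elements.

7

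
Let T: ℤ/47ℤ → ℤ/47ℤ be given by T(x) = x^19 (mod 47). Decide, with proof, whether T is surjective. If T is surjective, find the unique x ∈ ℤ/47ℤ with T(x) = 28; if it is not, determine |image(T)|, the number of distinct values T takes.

Since 47 is prime, the nonzero elements of ℤ/47ℤ form a cyclic group of order 46.
As gcd(19, 46) = 1, raising to the 19th power is a bijection on this group: if a^19 ≡ b^19 then (ab^{−1})^19 = 1, and the only element of order dividing gcd(19, 46) = 1 is 1, so a = b.
With T(0) = 0 this makes T injective on all of ℤ/47ℤ, hence bijective (finite equal-size domain and codomain). In particular T is surjective.
Since T is surjective, we find the preimage of 28. The inverse of x ↦ x^19 on (ℤ/47ℤ)^× is x ↦ x^17, because 19·17 = 323 = 7·46 + 1 ≡ 1 (mod 46) and x^{46} = 1 for x ≠ 0 (Fermat). So T⁻¹(28) = 28^17 mod 47.
Repeated squaring mod 47: 28^1 ≡ 28, 28^2 ≡ 28² = 784 ≡ 32, 28^4 ≡ 32² = 1024 ≡ 37, 28^8 ≡ 37² = 1369 ≡ 6, 28^16 ≡ 6² = 36. Since 17 = 16 + 1, 28^17 ≡ 36·28: 36·28 = 1008 ≡ 21. So 28^17 ≡ 21 (mod 47).
Hence T⁻¹(28) = 21.

21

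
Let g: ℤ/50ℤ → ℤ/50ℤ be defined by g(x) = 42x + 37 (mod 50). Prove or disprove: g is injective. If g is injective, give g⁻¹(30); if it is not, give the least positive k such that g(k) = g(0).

25

We have gcd(42, 50) = 2 > 1. Taking s = 0 and t = 25: g(0) = 37 and g(25) = 42·25 + 37 = 1087 ≡ 37 (mod 50).
So g(0) = g(25) while 0 ≠ 25, therefore g is not injective.
Since g is not injective, we find the least positive k with g(k) = g(0): this means 42k ≡ 0 (mod 50), i.e. 50 ∣ 42k. Since gcd(42, 50) = 2, dividing through by 2 this holds exactly when 25 ∣ 21k, and as gcd(21, 25) = 1, exactly when 25 ∣ k.
The smallest positive such k is 25.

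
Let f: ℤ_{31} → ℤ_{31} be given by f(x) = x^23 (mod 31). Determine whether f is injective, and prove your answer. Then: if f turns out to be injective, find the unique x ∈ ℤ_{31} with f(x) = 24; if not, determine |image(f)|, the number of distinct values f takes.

13

Since 31 is prime, the nonzero elements of ℤ_{31} form a cyclic group of order 30.
As gcd(23, 30) = 1, raising to the 23rd power is a bijection on this group: if s^23 ≡ t^23 then (st^{−1})^23 = 1, and the only element of order dividing gcd(23, 30) = 1 is 1, so s = t.
With f(0) = 0 this makes f injective on all of ℤ_{31}, hence bijective (finite equal-size domain and codomain). In particular f is injective.
Since f is injective, we find the preimage of 24. The inverse of x ↦ x^23 on (ℤ_{31})^× is x ↦ x^17, because 23·17 = 391 = 13·30 + 1 ≡ 1 (mod 30) and x^{30} = 1 for x ≠ 0 (Fermat). So f⁻¹(24) = 24^17 mod 31.
Repeated squaring mod 31: 24^1 ≡ 24, 24^2 ≡ 24² = 576 ≡ 18, 24^4 ≡ 18² = 324 ≡ 14, 24^8 ≡ 14² = 196 ≡ 10, 24^16 ≡ 10² = 100 ≡ 7. Since 17 = 16 + 1, 24^17 ≡ 7·24: 7·24 = 168 ≡ 13. So 24^17 ≡ 13 (mod 31).
Hence f⁻¹(24) = 13.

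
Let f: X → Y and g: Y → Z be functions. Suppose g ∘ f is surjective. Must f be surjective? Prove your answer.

No. Take X = {1}, Y = {1, 2}, Z = {1}, f(a) = 1 for every a ∈ X, and g(b) = 1 for every b ∈ Y.
Then g ∘ f is surjective onto {1}, but 2 ∈ Y has no preimage under f, so f is not surjective.

not surjective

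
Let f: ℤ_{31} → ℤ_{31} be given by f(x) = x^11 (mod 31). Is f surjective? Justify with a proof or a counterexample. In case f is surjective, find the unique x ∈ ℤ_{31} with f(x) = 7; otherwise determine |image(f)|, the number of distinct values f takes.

20

Since 31 is prime, the nonzero elements of ℤ_{31} form a cyclic group of order 30.
As gcd(11, 30) = 1, raising to the 11th power is a bijection on this group: if a^11 ≡ b^11 then (ab^{−1})^11 = 1, and the only element of order dividing gcd(11, 30) = 1 is 1, so a = b.
With f(0) = 0 this makes f injective on all of ℤ_{31}, hence bijective (finite equal-size domain and codomain). In particular f is surjective.
Since f is surjective, we find the preimage of 7. The inverse of x ↦ x^11 on (ℤ_{31})^× is x ↦ x^11, because 11·11 = 121 = 4·30 + 1 ≡ 1 (mod 30) and x^{30} = 1 for x ≠ 0 (Fermat). So f⁻¹(7) = 7^11 mod 31.
Repeated squaring mod 31: 7^1 ≡ 7, 7^2 ≡ 7² = 49 ≡ 18, 7^4 ≡ 18² = 324 ≡ 14, 7^8 ≡ 14² = 196 ≡ 10. Since 11 = 8 + 2 + 1, 7^11 ≡ 10·18·7: 10·18 = 180 ≡ 25, then 25·7 = 175 ≡ 20. So 7^11 ≡ 20 (mod 31).
Hence f⁻¹(7) = 20.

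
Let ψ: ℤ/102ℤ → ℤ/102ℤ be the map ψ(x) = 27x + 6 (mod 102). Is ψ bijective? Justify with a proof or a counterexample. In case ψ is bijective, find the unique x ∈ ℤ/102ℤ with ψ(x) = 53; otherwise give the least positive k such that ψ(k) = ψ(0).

34

We have gcd(27, 102) = 3 > 1. Taking u = 0 and v = 34: ψ(0) = 6 and ψ(34) = 27·34 + 6 = 924 ≡ 6 (mod 102).
So ψ(0) = ψ(34) while 0 ≠ 34, therefore ψ is not injective, hence not bijective.
Since ψ is not bijective, we find the least positive k with ψ(k) = ψ(0): this means 27k ≡ 0 (mod 102), i.e. 102 ∣ 27k. Since gcd(27, 102) = 3, dividing through by 3 this holds exactly when 34 ∣ 9k, and as gcd(9, 34) = 1, exactly when 34 ∣ k.
The smallest positive such k is 34.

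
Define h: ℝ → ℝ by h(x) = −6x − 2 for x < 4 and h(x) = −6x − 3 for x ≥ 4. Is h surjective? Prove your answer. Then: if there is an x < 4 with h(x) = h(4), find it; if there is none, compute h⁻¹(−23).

Both pieces are strictly decreasing (slopes −6 and −6), so each is injective on its own interval.
The left piece maps (−∞, 4) onto (−26, ∞); the right piece maps [4, ∞) onto (−∞, −27].
The union (−26, ∞) ∪ (−∞, −27] omits the interval between −26 and −27; in particular −26 has no preimage. So h is not surjective.
Because the two images are disjoint, no x < 4 has h(x) = h(4), so we compute h⁻¹(−23): −23 lies in (−26, ∞), so solve −6x − 2 = −23: x = (−23 + 2)/(−6) = 7/2.

7/2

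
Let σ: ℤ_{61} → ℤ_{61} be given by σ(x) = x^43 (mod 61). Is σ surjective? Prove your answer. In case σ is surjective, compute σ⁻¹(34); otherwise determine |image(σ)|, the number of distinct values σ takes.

58

Since 61 is prime, the nonzero elements of ℤ_{61} form a cyclic group of order 60.
As gcd(43, 60) = 1, raising to the 43rd power is a bijection on this group: if x_1^43 ≡ x_2^43 then (x_1x_2^{−1})^43 = 1, and the only element of order dividing gcd(43, 60) = 1 is 1, so x_1 = x_2.
With σ(0) = 0 this makes σ injective on all of ℤ_{61}, hence bijective (finite equal-size domain and codomain). In particular σ is surjective.
Since σ is surjective, we find the preimage of 34. The inverse of x ↦ x^43 on (ℤ_{61})^× is x ↦ x^7, because 43·7 = 301 = 5·60 + 1 ≡ 1 (mod 60) and x^{60} = 1 for x ≠ 0 (Fermat). So σ⁻¹(34) = 34^7 mod 61.
Repeated squaring mod 61: 34^1 ≡ 34, 34^2 ≡ 34² = 1156 ≡ 58, 34^4 ≡ 58² = 3364 ≡ 9. Since 7 = 4 + 2 + 1, 34^7 ≡ 9·58·34: 9·58 = 522 ≡ 34, then 34·34 = 1156 ≡ 58. So 34^7 ≡ 58 (mod 61).
Hence σ⁻¹(34) = 58.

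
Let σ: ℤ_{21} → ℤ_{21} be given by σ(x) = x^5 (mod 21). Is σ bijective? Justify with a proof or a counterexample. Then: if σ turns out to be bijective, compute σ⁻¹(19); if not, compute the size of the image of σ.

10

Computing x^5 mod 21 for each x (by repeated squaring, reducing mod 21 at every step), the values σ(0), σ(1), …, σ(20) are: 0, 1, 11, 12, 16, 17, 6, 7, 8, 18, 19, 2, 3, 13, 14, 15, 4, 5, 9, 10, 20.
Every element of ℤ_{21} appears exactly once in this list, so σ is a bijection, and in particular bijective.
Since σ is bijective, we read off the preimage of 19 from the same table: σ(10) = 19, so σ⁻¹(19) = 10.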